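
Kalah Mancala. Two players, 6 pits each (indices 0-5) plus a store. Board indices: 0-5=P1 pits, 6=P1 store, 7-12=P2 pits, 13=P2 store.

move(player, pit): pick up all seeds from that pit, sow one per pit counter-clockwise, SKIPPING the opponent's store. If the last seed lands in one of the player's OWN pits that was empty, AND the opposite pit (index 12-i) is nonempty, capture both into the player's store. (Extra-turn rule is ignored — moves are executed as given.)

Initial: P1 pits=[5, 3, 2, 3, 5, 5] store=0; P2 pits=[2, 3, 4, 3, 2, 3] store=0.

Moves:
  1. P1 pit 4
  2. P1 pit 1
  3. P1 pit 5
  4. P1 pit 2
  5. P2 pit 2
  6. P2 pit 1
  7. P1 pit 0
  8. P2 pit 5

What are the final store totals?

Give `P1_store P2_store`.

Move 1: P1 pit4 -> P1=[5,3,2,3,0,6](1) P2=[3,4,5,3,2,3](0)
Move 2: P1 pit1 -> P1=[5,0,3,4,0,6](6) P2=[3,0,5,3,2,3](0)
Move 3: P1 pit5 -> P1=[5,0,3,4,0,0](7) P2=[4,1,6,4,3,3](0)
Move 4: P1 pit2 -> P1=[5,0,0,5,1,0](12) P2=[0,1,6,4,3,3](0)
Move 5: P2 pit2 -> P1=[6,1,0,5,1,0](12) P2=[0,1,0,5,4,4](1)
Move 6: P2 pit1 -> P1=[6,1,0,0,1,0](12) P2=[0,0,0,5,4,4](7)
Move 7: P1 pit0 -> P1=[0,2,1,1,2,1](13) P2=[0,0,0,5,4,4](7)
Move 8: P2 pit5 -> P1=[1,3,2,1,2,1](13) P2=[0,0,0,5,4,0](8)

Answer: 13 8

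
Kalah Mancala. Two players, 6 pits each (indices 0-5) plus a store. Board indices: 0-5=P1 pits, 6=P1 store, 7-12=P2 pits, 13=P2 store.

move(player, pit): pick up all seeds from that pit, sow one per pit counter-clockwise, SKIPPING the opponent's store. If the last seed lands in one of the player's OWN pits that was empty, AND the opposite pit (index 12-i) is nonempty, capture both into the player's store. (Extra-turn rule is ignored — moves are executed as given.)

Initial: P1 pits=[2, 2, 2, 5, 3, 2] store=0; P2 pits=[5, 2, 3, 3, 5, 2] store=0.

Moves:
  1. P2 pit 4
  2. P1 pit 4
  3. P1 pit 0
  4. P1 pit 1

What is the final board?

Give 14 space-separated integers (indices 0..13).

Move 1: P2 pit4 -> P1=[3,3,3,5,3,2](0) P2=[5,2,3,3,0,3](1)
Move 2: P1 pit4 -> P1=[3,3,3,5,0,3](1) P2=[6,2,3,3,0,3](1)
Move 3: P1 pit0 -> P1=[0,4,4,6,0,3](1) P2=[6,2,3,3,0,3](1)
Move 4: P1 pit1 -> P1=[0,0,5,7,1,4](1) P2=[6,2,3,3,0,3](1)

Answer: 0 0 5 7 1 4 1 6 2 3 3 0 3 1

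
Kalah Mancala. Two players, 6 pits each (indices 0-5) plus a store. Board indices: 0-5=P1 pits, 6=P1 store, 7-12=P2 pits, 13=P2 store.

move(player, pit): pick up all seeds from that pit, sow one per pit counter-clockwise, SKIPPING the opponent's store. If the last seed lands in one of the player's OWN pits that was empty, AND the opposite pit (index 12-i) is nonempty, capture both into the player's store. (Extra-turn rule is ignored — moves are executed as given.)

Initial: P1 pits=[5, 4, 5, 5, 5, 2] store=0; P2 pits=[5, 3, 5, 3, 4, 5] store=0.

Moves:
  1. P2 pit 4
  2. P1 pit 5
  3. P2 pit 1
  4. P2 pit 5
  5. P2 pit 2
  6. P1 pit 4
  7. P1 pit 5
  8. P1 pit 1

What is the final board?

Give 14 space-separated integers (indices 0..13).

Move 1: P2 pit4 -> P1=[6,5,5,5,5,2](0) P2=[5,3,5,3,0,6](1)
Move 2: P1 pit5 -> P1=[6,5,5,5,5,0](1) P2=[6,3,5,3,0,6](1)
Move 3: P2 pit1 -> P1=[6,0,5,5,5,0](1) P2=[6,0,6,4,0,6](7)
Move 4: P2 pit5 -> P1=[7,1,6,6,6,0](1) P2=[6,0,6,4,0,0](8)
Move 5: P2 pit2 -> P1=[8,2,6,6,6,0](1) P2=[6,0,0,5,1,1](9)
Move 6: P1 pit4 -> P1=[8,2,6,6,0,1](2) P2=[7,1,1,6,1,1](9)
Move 7: P1 pit5 -> P1=[8,2,6,6,0,0](3) P2=[7,1,1,6,1,1](9)
Move 8: P1 pit1 -> P1=[8,0,7,7,0,0](3) P2=[7,1,1,6,1,1](9)

Answer: 8 0 7 7 0 0 3 7 1 1 6 1 1 9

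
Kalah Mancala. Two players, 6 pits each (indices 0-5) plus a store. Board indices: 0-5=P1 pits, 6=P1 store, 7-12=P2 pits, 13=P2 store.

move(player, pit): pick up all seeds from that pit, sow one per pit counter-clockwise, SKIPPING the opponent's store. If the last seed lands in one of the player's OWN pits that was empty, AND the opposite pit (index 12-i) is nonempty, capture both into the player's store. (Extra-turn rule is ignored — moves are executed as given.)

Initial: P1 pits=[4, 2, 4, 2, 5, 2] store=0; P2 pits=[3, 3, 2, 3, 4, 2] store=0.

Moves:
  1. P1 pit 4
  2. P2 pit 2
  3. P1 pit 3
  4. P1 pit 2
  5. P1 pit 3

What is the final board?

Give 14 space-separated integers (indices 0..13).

Move 1: P1 pit4 -> P1=[4,2,4,2,0,3](1) P2=[4,4,3,3,4,2](0)
Move 2: P2 pit2 -> P1=[4,2,4,2,0,3](1) P2=[4,4,0,4,5,3](0)
Move 3: P1 pit3 -> P1=[4,2,4,0,1,4](1) P2=[4,4,0,4,5,3](0)
Move 4: P1 pit2 -> P1=[4,2,0,1,2,5](2) P2=[4,4,0,4,5,3](0)
Move 5: P1 pit3 -> P1=[4,2,0,0,3,5](2) P2=[4,4,0,4,5,3](0)

Answer: 4 2 0 0 3 5 2 4 4 0 4 5 3 0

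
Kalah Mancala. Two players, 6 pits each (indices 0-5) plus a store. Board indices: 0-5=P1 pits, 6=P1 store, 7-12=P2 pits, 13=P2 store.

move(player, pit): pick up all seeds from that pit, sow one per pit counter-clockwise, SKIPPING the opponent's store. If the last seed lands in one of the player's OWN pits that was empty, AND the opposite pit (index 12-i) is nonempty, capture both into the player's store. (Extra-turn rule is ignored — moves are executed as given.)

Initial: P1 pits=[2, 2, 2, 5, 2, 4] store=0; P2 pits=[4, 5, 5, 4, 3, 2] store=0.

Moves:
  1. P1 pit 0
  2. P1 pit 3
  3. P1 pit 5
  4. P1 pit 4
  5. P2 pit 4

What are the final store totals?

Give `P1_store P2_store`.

Move 1: P1 pit0 -> P1=[0,3,3,5,2,4](0) P2=[4,5,5,4,3,2](0)
Move 2: P1 pit3 -> P1=[0,3,3,0,3,5](1) P2=[5,6,5,4,3,2](0)
Move 3: P1 pit5 -> P1=[0,3,3,0,3,0](2) P2=[6,7,6,5,3,2](0)
Move 4: P1 pit4 -> P1=[0,3,3,0,0,1](3) P2=[7,7,6,5,3,2](0)
Move 5: P2 pit4 -> P1=[1,3,3,0,0,1](3) P2=[7,7,6,5,0,3](1)

Answer: 3 1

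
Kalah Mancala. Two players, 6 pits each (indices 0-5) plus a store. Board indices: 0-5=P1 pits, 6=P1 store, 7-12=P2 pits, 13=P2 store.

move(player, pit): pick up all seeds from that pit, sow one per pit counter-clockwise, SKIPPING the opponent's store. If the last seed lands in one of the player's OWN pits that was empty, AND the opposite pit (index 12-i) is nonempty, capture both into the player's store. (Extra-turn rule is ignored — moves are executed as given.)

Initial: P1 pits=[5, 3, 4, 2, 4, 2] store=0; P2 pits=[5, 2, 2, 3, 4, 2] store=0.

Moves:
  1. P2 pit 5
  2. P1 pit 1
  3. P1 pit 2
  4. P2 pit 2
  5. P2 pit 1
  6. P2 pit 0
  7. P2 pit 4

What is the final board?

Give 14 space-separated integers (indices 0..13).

Move 1: P2 pit5 -> P1=[6,3,4,2,4,2](0) P2=[5,2,2,3,4,0](1)
Move 2: P1 pit1 -> P1=[6,0,5,3,5,2](0) P2=[5,2,2,3,4,0](1)
Move 3: P1 pit2 -> P1=[6,0,0,4,6,3](1) P2=[6,2,2,3,4,0](1)
Move 4: P2 pit2 -> P1=[6,0,0,4,6,3](1) P2=[6,2,0,4,5,0](1)
Move 5: P2 pit1 -> P1=[6,0,0,4,6,3](1) P2=[6,0,1,5,5,0](1)
Move 6: P2 pit0 -> P1=[6,0,0,4,6,3](1) P2=[0,1,2,6,6,1](2)
Move 7: P2 pit4 -> P1=[7,1,1,5,6,3](1) P2=[0,1,2,6,0,2](3)

Answer: 7 1 1 5 6 3 1 0 1 2 6 0 2 3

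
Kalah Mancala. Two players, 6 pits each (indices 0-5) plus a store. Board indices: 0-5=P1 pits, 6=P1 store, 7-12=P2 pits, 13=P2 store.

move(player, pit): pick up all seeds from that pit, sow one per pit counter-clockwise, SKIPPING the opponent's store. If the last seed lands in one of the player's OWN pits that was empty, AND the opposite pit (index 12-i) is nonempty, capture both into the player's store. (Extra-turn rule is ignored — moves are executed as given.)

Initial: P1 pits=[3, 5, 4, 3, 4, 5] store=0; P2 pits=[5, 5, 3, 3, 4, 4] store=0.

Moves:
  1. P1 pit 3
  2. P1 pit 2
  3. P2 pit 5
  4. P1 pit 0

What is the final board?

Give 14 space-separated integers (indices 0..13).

Move 1: P1 pit3 -> P1=[3,5,4,0,5,6](1) P2=[5,5,3,3,4,4](0)
Move 2: P1 pit2 -> P1=[3,5,0,1,6,7](2) P2=[5,5,3,3,4,4](0)
Move 3: P2 pit5 -> P1=[4,6,1,1,6,7](2) P2=[5,5,3,3,4,0](1)
Move 4: P1 pit0 -> P1=[0,7,2,2,7,7](2) P2=[5,5,3,3,4,0](1)

Answer: 0 7 2 2 7 7 2 5 5 3 3 4 0 1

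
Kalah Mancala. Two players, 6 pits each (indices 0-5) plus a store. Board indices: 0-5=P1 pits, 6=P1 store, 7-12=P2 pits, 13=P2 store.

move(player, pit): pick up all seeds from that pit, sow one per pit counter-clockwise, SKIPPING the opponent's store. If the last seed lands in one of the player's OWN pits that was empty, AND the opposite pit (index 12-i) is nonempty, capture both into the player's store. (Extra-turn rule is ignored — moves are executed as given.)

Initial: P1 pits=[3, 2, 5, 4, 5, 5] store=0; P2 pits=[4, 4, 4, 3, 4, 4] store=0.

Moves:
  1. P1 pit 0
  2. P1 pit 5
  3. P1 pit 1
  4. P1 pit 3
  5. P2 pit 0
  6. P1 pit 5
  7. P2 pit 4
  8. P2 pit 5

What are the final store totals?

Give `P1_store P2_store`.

Move 1: P1 pit0 -> P1=[0,3,6,5,5,5](0) P2=[4,4,4,3,4,4](0)
Move 2: P1 pit5 -> P1=[0,3,6,5,5,0](1) P2=[5,5,5,4,4,4](0)
Move 3: P1 pit1 -> P1=[0,0,7,6,6,0](1) P2=[5,5,5,4,4,4](0)
Move 4: P1 pit3 -> P1=[0,0,7,0,7,1](2) P2=[6,6,6,4,4,4](0)
Move 5: P2 pit0 -> P1=[0,0,7,0,7,1](2) P2=[0,7,7,5,5,5](1)
Move 6: P1 pit5 -> P1=[0,0,7,0,7,0](3) P2=[0,7,7,5,5,5](1)
Move 7: P2 pit4 -> P1=[1,1,8,0,7,0](3) P2=[0,7,7,5,0,6](2)
Move 8: P2 pit5 -> P1=[2,2,9,1,8,0](3) P2=[0,7,7,5,0,0](3)

Answer: 3 3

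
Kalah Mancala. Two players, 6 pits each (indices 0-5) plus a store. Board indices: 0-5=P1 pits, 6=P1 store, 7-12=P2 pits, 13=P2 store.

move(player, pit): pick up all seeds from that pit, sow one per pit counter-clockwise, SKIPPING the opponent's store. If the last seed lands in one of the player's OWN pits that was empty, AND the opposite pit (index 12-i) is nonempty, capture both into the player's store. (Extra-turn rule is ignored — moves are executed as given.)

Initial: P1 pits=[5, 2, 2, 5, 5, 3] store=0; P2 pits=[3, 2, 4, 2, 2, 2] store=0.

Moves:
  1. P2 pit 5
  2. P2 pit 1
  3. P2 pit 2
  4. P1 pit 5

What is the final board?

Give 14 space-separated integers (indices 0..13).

Answer: 7 2 2 5 5 0 1 4 1 0 4 3 1 2

Derivation:
Move 1: P2 pit5 -> P1=[6,2,2,5,5,3](0) P2=[3,2,4,2,2,0](1)
Move 2: P2 pit1 -> P1=[6,2,2,5,5,3](0) P2=[3,0,5,3,2,0](1)
Move 3: P2 pit2 -> P1=[7,2,2,5,5,3](0) P2=[3,0,0,4,3,1](2)
Move 4: P1 pit5 -> P1=[7,2,2,5,5,0](1) P2=[4,1,0,4,3,1](2)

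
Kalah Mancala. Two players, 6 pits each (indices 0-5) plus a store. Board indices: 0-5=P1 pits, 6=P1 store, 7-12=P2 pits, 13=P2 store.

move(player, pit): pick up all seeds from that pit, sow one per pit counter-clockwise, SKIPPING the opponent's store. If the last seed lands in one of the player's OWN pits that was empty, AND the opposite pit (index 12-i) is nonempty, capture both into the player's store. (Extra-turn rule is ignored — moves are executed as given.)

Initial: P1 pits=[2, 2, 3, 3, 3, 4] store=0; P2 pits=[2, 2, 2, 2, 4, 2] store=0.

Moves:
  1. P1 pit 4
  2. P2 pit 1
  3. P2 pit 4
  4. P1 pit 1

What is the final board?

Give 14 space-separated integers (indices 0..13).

Answer: 3 0 4 4 1 5 1 3 0 3 3 0 3 1

Derivation:
Move 1: P1 pit4 -> P1=[2,2,3,3,0,5](1) P2=[3,2,2,2,4,2](0)
Move 2: P2 pit1 -> P1=[2,2,3,3,0,5](1) P2=[3,0,3,3,4,2](0)
Move 3: P2 pit4 -> P1=[3,3,3,3,0,5](1) P2=[3,0,3,3,0,3](1)
Move 4: P1 pit1 -> P1=[3,0,4,4,1,5](1) P2=[3,0,3,3,0,3](1)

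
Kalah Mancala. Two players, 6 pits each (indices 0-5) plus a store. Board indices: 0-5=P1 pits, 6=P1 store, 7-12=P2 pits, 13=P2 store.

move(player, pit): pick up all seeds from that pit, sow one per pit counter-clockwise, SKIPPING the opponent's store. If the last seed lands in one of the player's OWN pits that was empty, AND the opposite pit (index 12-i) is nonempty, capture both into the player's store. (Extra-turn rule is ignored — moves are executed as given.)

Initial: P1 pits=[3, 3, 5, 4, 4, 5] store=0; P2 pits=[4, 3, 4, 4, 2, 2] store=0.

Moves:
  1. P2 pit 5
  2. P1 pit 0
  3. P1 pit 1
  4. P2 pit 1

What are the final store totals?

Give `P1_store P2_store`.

Move 1: P2 pit5 -> P1=[4,3,5,4,4,5](0) P2=[4,3,4,4,2,0](1)
Move 2: P1 pit0 -> P1=[0,4,6,5,5,5](0) P2=[4,3,4,4,2,0](1)
Move 3: P1 pit1 -> P1=[0,0,7,6,6,6](0) P2=[4,3,4,4,2,0](1)
Move 4: P2 pit1 -> P1=[0,0,7,6,6,6](0) P2=[4,0,5,5,3,0](1)

Answer: 0 1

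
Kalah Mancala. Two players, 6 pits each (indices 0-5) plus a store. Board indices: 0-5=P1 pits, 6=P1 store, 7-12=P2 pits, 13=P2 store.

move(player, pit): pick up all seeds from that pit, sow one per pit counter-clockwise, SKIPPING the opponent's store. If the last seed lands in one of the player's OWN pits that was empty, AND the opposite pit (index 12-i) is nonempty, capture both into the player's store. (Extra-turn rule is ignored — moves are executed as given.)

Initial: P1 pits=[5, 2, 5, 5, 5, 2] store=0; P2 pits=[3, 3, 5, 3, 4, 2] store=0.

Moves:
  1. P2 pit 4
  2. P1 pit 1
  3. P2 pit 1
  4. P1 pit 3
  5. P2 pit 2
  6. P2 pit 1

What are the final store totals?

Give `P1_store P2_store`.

Answer: 1 2

Derivation:
Move 1: P2 pit4 -> P1=[6,3,5,5,5,2](0) P2=[3,3,5,3,0,3](1)
Move 2: P1 pit1 -> P1=[6,0,6,6,6,2](0) P2=[3,3,5,3,0,3](1)
Move 3: P2 pit1 -> P1=[6,0,6,6,6,2](0) P2=[3,0,6,4,1,3](1)
Move 4: P1 pit3 -> P1=[6,0,6,0,7,3](1) P2=[4,1,7,4,1,3](1)
Move 5: P2 pit2 -> P1=[7,1,7,0,7,3](1) P2=[4,1,0,5,2,4](2)
Move 6: P2 pit1 -> P1=[7,1,7,0,7,3](1) P2=[4,0,1,5,2,4](2)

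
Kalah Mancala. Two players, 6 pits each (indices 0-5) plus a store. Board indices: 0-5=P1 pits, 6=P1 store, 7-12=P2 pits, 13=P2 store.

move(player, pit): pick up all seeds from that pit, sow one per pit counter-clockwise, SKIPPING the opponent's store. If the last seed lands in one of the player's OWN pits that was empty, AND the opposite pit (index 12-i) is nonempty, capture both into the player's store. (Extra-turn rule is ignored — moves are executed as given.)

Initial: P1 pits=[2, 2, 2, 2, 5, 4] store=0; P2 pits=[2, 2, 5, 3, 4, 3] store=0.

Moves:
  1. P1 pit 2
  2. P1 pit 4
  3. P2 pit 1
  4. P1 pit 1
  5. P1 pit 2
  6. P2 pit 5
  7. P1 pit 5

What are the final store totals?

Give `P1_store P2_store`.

Answer: 2 1

Derivation:
Move 1: P1 pit2 -> P1=[2,2,0,3,6,4](0) P2=[2,2,5,3,4,3](0)
Move 2: P1 pit4 -> P1=[2,2,0,3,0,5](1) P2=[3,3,6,4,4,3](0)
Move 3: P2 pit1 -> P1=[2,2,0,3,0,5](1) P2=[3,0,7,5,5,3](0)
Move 4: P1 pit1 -> P1=[2,0,1,4,0,5](1) P2=[3,0,7,5,5,3](0)
Move 5: P1 pit2 -> P1=[2,0,0,5,0,5](1) P2=[3,0,7,5,5,3](0)
Move 6: P2 pit5 -> P1=[3,1,0,5,0,5](1) P2=[3,0,7,5,5,0](1)
Move 7: P1 pit5 -> P1=[3,1,0,5,0,0](2) P2=[4,1,8,6,5,0](1)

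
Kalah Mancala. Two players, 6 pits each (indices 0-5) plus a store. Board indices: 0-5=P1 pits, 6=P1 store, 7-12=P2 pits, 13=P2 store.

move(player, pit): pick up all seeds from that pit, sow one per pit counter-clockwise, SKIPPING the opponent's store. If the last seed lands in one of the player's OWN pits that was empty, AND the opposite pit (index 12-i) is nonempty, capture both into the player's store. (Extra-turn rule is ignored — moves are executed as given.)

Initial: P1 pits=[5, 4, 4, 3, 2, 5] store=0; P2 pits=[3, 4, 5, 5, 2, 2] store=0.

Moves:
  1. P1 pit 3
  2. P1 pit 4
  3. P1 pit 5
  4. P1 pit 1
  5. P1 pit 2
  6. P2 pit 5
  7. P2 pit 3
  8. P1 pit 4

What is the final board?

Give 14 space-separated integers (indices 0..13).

Answer: 7 2 1 2 0 2 11 1 5 6 0 4 1 2

Derivation:
Move 1: P1 pit3 -> P1=[5,4,4,0,3,6](1) P2=[3,4,5,5,2,2](0)
Move 2: P1 pit4 -> P1=[5,4,4,0,0,7](2) P2=[4,4,5,5,2,2](0)
Move 3: P1 pit5 -> P1=[5,4,4,0,0,0](3) P2=[5,5,6,6,3,3](0)
Move 4: P1 pit1 -> P1=[5,0,5,1,1,0](9) P2=[0,5,6,6,3,3](0)
Move 5: P1 pit2 -> P1=[5,0,0,2,2,1](10) P2=[1,5,6,6,3,3](0)
Move 6: P2 pit5 -> P1=[6,1,0,2,2,1](10) P2=[1,5,6,6,3,0](1)
Move 7: P2 pit3 -> P1=[7,2,1,2,2,1](10) P2=[1,5,6,0,4,1](2)
Move 8: P1 pit4 -> P1=[7,2,1,2,0,2](11) P2=[1,5,6,0,4,1](2)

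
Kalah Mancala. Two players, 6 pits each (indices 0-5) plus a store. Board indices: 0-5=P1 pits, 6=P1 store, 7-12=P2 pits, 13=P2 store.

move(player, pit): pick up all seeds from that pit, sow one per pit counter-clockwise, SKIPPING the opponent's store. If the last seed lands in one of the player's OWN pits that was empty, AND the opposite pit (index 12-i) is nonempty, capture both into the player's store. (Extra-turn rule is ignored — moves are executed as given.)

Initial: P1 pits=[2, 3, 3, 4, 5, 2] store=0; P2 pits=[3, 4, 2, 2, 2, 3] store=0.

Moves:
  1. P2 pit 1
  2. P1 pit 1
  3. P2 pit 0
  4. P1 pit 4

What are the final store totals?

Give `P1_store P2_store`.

Answer: 1 0

Derivation:
Move 1: P2 pit1 -> P1=[2,3,3,4,5,2](0) P2=[3,0,3,3,3,4](0)
Move 2: P1 pit1 -> P1=[2,0,4,5,6,2](0) P2=[3,0,3,3,3,4](0)
Move 3: P2 pit0 -> P1=[2,0,4,5,6,2](0) P2=[0,1,4,4,3,4](0)
Move 4: P1 pit4 -> P1=[2,0,4,5,0,3](1) P2=[1,2,5,5,3,4](0)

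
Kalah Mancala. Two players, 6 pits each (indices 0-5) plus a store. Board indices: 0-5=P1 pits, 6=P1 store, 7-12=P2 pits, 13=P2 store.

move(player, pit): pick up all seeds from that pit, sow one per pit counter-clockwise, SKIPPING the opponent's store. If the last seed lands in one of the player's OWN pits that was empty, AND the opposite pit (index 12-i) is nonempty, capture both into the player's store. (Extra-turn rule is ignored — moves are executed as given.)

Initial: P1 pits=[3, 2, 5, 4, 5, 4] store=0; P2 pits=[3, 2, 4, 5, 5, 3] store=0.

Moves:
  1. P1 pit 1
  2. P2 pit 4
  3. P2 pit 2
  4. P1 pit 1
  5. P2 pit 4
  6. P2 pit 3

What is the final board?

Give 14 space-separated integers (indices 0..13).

Answer: 5 1 9 5 5 4 0 3 2 0 0 1 7 3

Derivation:
Move 1: P1 pit1 -> P1=[3,0,6,5,5,4](0) P2=[3,2,4,5,5,3](0)
Move 2: P2 pit4 -> P1=[4,1,7,5,5,4](0) P2=[3,2,4,5,0,4](1)
Move 3: P2 pit2 -> P1=[4,1,7,5,5,4](0) P2=[3,2,0,6,1,5](2)
Move 4: P1 pit1 -> P1=[4,0,8,5,5,4](0) P2=[3,2,0,6,1,5](2)
Move 5: P2 pit4 -> P1=[4,0,8,5,5,4](0) P2=[3,2,0,6,0,6](2)
Move 6: P2 pit3 -> P1=[5,1,9,5,5,4](0) P2=[3,2,0,0,1,7](3)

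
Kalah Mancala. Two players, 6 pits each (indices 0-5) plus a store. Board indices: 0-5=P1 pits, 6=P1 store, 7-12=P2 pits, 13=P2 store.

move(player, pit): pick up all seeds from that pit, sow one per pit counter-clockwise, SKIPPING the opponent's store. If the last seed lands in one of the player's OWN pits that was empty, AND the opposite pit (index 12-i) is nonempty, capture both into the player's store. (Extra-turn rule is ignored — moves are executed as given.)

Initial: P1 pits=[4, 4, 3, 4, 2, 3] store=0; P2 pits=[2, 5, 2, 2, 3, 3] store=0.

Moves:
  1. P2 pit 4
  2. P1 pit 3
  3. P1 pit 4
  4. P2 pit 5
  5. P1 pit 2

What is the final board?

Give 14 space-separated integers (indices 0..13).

Move 1: P2 pit4 -> P1=[5,4,3,4,2,3](0) P2=[2,5,2,2,0,4](1)
Move 2: P1 pit3 -> P1=[5,4,3,0,3,4](1) P2=[3,5,2,2,0,4](1)
Move 3: P1 pit4 -> P1=[5,4,3,0,0,5](2) P2=[4,5,2,2,0,4](1)
Move 4: P2 pit5 -> P1=[6,5,4,0,0,5](2) P2=[4,5,2,2,0,0](2)
Move 5: P1 pit2 -> P1=[6,5,0,1,1,6](3) P2=[4,5,2,2,0,0](2)

Answer: 6 5 0 1 1 6 3 4 5 2 2 0 0 2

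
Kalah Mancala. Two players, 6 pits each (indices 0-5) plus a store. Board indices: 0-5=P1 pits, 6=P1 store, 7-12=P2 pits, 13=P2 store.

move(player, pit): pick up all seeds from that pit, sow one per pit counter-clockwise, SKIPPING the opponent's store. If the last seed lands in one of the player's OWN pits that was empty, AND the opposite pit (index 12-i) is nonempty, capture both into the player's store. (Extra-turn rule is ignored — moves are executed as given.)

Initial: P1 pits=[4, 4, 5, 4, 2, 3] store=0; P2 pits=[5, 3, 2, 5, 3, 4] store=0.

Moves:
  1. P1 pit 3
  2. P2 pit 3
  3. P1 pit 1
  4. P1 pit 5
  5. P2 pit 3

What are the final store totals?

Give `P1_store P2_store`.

Answer: 3 1

Derivation:
Move 1: P1 pit3 -> P1=[4,4,5,0,3,4](1) P2=[6,3,2,5,3,4](0)
Move 2: P2 pit3 -> P1=[5,5,5,0,3,4](1) P2=[6,3,2,0,4,5](1)
Move 3: P1 pit1 -> P1=[5,0,6,1,4,5](2) P2=[6,3,2,0,4,5](1)
Move 4: P1 pit5 -> P1=[5,0,6,1,4,0](3) P2=[7,4,3,1,4,5](1)
Move 5: P2 pit3 -> P1=[5,0,6,1,4,0](3) P2=[7,4,3,0,5,5](1)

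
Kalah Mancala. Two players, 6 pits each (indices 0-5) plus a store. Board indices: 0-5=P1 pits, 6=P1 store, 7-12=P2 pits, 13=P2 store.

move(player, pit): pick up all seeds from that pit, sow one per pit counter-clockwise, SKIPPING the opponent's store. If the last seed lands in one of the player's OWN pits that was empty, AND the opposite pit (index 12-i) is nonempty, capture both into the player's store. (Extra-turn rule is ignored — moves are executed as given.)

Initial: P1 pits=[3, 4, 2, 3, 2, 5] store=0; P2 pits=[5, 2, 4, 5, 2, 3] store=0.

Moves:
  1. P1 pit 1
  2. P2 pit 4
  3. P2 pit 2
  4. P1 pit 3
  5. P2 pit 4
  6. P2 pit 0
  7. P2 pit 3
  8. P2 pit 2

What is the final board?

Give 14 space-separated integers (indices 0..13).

Answer: 4 1 0 1 4 7 1 0 3 0 0 2 8 9

Derivation:
Move 1: P1 pit1 -> P1=[3,0,3,4,3,6](0) P2=[5,2,4,5,2,3](0)
Move 2: P2 pit4 -> P1=[3,0,3,4,3,6](0) P2=[5,2,4,5,0,4](1)
Move 3: P2 pit2 -> P1=[3,0,3,4,3,6](0) P2=[5,2,0,6,1,5](2)
Move 4: P1 pit3 -> P1=[3,0,3,0,4,7](1) P2=[6,2,0,6,1,5](2)
Move 5: P2 pit4 -> P1=[3,0,3,0,4,7](1) P2=[6,2,0,6,0,6](2)
Move 6: P2 pit0 -> P1=[3,0,3,0,4,7](1) P2=[0,3,1,7,1,7](3)
Move 7: P2 pit3 -> P1=[4,1,4,1,4,7](1) P2=[0,3,1,0,2,8](4)
Move 8: P2 pit2 -> P1=[4,1,0,1,4,7](1) P2=[0,3,0,0,2,8](9)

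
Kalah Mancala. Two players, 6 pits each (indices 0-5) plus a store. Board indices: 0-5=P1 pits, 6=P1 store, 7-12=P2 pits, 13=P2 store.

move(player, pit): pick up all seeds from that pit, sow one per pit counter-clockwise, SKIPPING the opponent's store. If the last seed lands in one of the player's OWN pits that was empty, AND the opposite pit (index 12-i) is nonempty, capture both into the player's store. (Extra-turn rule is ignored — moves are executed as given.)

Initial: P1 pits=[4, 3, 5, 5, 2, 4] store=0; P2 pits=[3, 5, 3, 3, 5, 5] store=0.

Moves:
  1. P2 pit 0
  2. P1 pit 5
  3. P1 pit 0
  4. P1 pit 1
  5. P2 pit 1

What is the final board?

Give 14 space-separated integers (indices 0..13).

Move 1: P2 pit0 -> P1=[4,3,5,5,2,4](0) P2=[0,6,4,4,5,5](0)
Move 2: P1 pit5 -> P1=[4,3,5,5,2,0](1) P2=[1,7,5,4,5,5](0)
Move 3: P1 pit0 -> P1=[0,4,6,6,3,0](1) P2=[1,7,5,4,5,5](0)
Move 4: P1 pit1 -> P1=[0,0,7,7,4,0](3) P2=[0,7,5,4,5,5](0)
Move 5: P2 pit1 -> P1=[1,1,7,7,4,0](3) P2=[0,0,6,5,6,6](1)

Answer: 1 1 7 7 4 0 3 0 0 6 5 6 6 1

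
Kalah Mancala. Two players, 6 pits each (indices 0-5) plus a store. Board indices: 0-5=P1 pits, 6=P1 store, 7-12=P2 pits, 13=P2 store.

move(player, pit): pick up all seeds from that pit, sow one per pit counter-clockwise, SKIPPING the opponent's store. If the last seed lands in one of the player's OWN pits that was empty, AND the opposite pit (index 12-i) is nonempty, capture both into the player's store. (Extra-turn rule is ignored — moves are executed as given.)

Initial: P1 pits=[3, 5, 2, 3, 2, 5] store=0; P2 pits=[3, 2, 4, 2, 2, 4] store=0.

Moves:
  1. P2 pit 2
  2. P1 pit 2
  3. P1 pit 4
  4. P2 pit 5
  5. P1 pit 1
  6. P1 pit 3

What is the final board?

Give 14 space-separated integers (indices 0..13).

Answer: 4 0 2 0 2 8 3 6 3 1 3 3 0 2

Derivation:
Move 1: P2 pit2 -> P1=[3,5,2,3,2,5](0) P2=[3,2,0,3,3,5](1)
Move 2: P1 pit2 -> P1=[3,5,0,4,3,5](0) P2=[3,2,0,3,3,5](1)
Move 3: P1 pit4 -> P1=[3,5,0,4,0,6](1) P2=[4,2,0,3,3,5](1)
Move 4: P2 pit5 -> P1=[4,6,1,5,0,6](1) P2=[4,2,0,3,3,0](2)
Move 5: P1 pit1 -> P1=[4,0,2,6,1,7](2) P2=[5,2,0,3,3,0](2)
Move 6: P1 pit3 -> P1=[4,0,2,0,2,8](3) P2=[6,3,1,3,3,0](2)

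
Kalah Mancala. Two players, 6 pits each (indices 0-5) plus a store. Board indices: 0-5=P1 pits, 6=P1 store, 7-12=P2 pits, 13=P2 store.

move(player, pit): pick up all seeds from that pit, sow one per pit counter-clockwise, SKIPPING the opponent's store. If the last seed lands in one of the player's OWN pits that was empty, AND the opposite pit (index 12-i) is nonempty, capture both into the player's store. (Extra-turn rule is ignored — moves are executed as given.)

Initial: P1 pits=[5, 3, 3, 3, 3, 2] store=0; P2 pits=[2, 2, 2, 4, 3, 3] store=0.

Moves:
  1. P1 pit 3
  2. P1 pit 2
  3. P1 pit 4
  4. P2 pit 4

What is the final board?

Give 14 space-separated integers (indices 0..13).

Move 1: P1 pit3 -> P1=[5,3,3,0,4,3](1) P2=[2,2,2,4,3,3](0)
Move 2: P1 pit2 -> P1=[5,3,0,1,5,4](1) P2=[2,2,2,4,3,3](0)
Move 3: P1 pit4 -> P1=[5,3,0,1,0,5](2) P2=[3,3,3,4,3,3](0)
Move 4: P2 pit4 -> P1=[6,3,0,1,0,5](2) P2=[3,3,3,4,0,4](1)

Answer: 6 3 0 1 0 5 2 3 3 3 4 0 4 1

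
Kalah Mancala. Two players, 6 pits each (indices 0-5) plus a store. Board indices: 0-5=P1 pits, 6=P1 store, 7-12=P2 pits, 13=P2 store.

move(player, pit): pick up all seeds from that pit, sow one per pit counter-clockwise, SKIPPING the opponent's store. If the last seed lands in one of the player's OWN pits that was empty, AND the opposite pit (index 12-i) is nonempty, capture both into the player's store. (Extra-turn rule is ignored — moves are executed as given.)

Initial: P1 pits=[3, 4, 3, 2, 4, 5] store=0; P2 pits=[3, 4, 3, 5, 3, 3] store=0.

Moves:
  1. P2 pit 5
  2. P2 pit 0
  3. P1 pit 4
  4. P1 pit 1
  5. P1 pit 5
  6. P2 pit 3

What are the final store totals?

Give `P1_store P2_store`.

Move 1: P2 pit5 -> P1=[4,5,3,2,4,5](0) P2=[3,4,3,5,3,0](1)
Move 2: P2 pit0 -> P1=[4,5,3,2,4,5](0) P2=[0,5,4,6,3,0](1)
Move 3: P1 pit4 -> P1=[4,5,3,2,0,6](1) P2=[1,6,4,6,3,0](1)
Move 4: P1 pit1 -> P1=[4,0,4,3,1,7](2) P2=[1,6,4,6,3,0](1)
Move 5: P1 pit5 -> P1=[4,0,4,3,1,0](3) P2=[2,7,5,7,4,1](1)
Move 6: P2 pit3 -> P1=[5,1,5,4,1,0](3) P2=[2,7,5,0,5,2](2)

Answer: 3 2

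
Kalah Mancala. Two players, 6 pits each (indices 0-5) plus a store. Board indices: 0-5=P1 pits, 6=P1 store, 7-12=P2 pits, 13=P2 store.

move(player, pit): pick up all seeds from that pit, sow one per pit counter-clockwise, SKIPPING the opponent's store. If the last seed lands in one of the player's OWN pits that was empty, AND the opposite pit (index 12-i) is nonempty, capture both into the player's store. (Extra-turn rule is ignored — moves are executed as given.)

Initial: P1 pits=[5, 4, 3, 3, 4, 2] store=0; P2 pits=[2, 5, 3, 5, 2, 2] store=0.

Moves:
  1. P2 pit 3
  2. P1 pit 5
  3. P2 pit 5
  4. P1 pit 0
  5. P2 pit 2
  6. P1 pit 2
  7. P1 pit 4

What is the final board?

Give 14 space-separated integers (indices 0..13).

Answer: 0 7 0 5 0 3 4 5 6 1 2 4 1 2

Derivation:
Move 1: P2 pit3 -> P1=[6,5,3,3,4,2](0) P2=[2,5,3,0,3,3](1)
Move 2: P1 pit5 -> P1=[6,5,3,3,4,0](1) P2=[3,5,3,0,3,3](1)
Move 3: P2 pit5 -> P1=[7,6,3,3,4,0](1) P2=[3,5,3,0,3,0](2)
Move 4: P1 pit0 -> P1=[0,7,4,4,5,1](2) P2=[4,5,3,0,3,0](2)
Move 5: P2 pit2 -> P1=[0,7,4,4,5,1](2) P2=[4,5,0,1,4,1](2)
Move 6: P1 pit2 -> P1=[0,7,0,5,6,2](3) P2=[4,5,0,1,4,1](2)
Move 7: P1 pit4 -> P1=[0,7,0,5,0,3](4) P2=[5,6,1,2,4,1](2)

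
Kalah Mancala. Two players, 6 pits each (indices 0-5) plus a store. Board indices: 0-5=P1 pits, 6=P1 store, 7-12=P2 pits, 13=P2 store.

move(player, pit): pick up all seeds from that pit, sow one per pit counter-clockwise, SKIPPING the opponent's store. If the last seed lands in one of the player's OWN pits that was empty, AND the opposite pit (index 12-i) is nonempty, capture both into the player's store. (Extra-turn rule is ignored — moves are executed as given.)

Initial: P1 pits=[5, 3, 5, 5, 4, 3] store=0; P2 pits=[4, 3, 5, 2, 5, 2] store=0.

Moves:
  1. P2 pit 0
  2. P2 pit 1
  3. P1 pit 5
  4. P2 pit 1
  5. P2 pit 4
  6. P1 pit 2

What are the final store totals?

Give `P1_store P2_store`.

Move 1: P2 pit0 -> P1=[5,3,5,5,4,3](0) P2=[0,4,6,3,6,2](0)
Move 2: P2 pit1 -> P1=[5,3,5,5,4,3](0) P2=[0,0,7,4,7,3](0)
Move 3: P1 pit5 -> P1=[5,3,5,5,4,0](1) P2=[1,1,7,4,7,3](0)
Move 4: P2 pit1 -> P1=[5,3,5,5,4,0](1) P2=[1,0,8,4,7,3](0)
Move 5: P2 pit4 -> P1=[6,4,6,6,5,0](1) P2=[1,0,8,4,0,4](1)
Move 6: P1 pit2 -> P1=[6,4,0,7,6,1](2) P2=[2,1,8,4,0,4](1)

Answer: 2 1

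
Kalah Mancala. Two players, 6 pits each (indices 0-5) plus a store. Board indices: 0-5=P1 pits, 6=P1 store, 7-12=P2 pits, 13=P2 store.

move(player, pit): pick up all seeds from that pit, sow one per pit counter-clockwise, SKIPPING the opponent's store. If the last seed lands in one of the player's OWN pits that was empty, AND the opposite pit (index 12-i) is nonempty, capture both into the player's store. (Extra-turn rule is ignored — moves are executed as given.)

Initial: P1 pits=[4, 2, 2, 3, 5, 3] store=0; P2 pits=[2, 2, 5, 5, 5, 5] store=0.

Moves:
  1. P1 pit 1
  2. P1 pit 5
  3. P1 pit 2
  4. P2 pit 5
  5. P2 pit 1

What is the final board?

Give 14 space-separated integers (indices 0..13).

Answer: 5 1 1 6 6 0 5 0 0 6 6 6 0 1

Derivation:
Move 1: P1 pit1 -> P1=[4,0,3,4,5,3](0) P2=[2,2,5,5,5,5](0)
Move 2: P1 pit5 -> P1=[4,0,3,4,5,0](1) P2=[3,3,5,5,5,5](0)
Move 3: P1 pit2 -> P1=[4,0,0,5,6,0](5) P2=[0,3,5,5,5,5](0)
Move 4: P2 pit5 -> P1=[5,1,1,6,6,0](5) P2=[0,3,5,5,5,0](1)
Move 5: P2 pit1 -> P1=[5,1,1,6,6,0](5) P2=[0,0,6,6,6,0](1)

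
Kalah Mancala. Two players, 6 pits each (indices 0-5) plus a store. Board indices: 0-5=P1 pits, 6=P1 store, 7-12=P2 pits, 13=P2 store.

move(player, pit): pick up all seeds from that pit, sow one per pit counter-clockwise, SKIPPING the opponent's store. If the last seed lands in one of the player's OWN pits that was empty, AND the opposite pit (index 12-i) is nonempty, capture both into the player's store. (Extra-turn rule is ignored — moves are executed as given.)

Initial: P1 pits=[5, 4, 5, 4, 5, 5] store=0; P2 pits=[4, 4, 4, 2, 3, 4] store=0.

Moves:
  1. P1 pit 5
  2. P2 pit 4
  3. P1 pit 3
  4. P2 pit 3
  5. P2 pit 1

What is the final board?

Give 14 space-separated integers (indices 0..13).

Answer: 6 4 5 0 6 1 2 6 0 6 1 2 7 3

Derivation:
Move 1: P1 pit5 -> P1=[5,4,5,4,5,0](1) P2=[5,5,5,3,3,4](0)
Move 2: P2 pit4 -> P1=[6,4,5,4,5,0](1) P2=[5,5,5,3,0,5](1)
Move 3: P1 pit3 -> P1=[6,4,5,0,6,1](2) P2=[6,5,5,3,0,5](1)
Move 4: P2 pit3 -> P1=[6,4,5,0,6,1](2) P2=[6,5,5,0,1,6](2)
Move 5: P2 pit1 -> P1=[6,4,5,0,6,1](2) P2=[6,0,6,1,2,7](3)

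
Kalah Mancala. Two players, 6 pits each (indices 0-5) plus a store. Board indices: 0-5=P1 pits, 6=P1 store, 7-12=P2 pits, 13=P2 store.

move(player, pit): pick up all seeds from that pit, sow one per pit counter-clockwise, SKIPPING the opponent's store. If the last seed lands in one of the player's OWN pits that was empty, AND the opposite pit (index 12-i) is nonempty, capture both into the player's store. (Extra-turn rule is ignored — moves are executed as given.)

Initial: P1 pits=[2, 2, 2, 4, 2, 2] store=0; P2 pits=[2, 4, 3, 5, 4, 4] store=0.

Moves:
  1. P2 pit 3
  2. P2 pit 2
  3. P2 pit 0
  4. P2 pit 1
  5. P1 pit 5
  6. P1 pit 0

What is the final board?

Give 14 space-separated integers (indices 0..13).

Move 1: P2 pit3 -> P1=[3,3,2,4,2,2](0) P2=[2,4,3,0,5,5](1)
Move 2: P2 pit2 -> P1=[3,3,2,4,2,2](0) P2=[2,4,0,1,6,6](1)
Move 3: P2 pit0 -> P1=[3,3,2,0,2,2](0) P2=[0,5,0,1,6,6](6)
Move 4: P2 pit1 -> P1=[3,3,2,0,2,2](0) P2=[0,0,1,2,7,7](7)
Move 5: P1 pit5 -> P1=[3,3,2,0,2,0](1) P2=[1,0,1,2,7,7](7)
Move 6: P1 pit0 -> P1=[0,4,3,0,2,0](3) P2=[1,0,0,2,7,7](7)

Answer: 0 4 3 0 2 0 3 1 0 0 2 7 7 7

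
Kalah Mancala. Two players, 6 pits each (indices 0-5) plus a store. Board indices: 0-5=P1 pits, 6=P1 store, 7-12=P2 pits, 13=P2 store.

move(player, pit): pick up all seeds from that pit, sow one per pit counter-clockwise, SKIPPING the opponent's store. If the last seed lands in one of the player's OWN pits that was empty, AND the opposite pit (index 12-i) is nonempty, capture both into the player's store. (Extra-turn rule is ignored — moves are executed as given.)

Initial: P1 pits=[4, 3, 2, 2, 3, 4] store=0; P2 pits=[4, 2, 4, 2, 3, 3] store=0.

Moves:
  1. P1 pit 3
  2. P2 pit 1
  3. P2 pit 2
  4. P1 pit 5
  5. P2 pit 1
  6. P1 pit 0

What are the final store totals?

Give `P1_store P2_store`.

Move 1: P1 pit3 -> P1=[4,3,2,0,4,5](0) P2=[4,2,4,2,3,3](0)
Move 2: P2 pit1 -> P1=[4,3,2,0,4,5](0) P2=[4,0,5,3,3,3](0)
Move 3: P2 pit2 -> P1=[5,3,2,0,4,5](0) P2=[4,0,0,4,4,4](1)
Move 4: P1 pit5 -> P1=[5,3,2,0,4,0](1) P2=[5,1,1,5,4,4](1)
Move 5: P2 pit1 -> P1=[5,3,2,0,4,0](1) P2=[5,0,2,5,4,4](1)
Move 6: P1 pit0 -> P1=[0,4,3,1,5,0](7) P2=[0,0,2,5,4,4](1)

Answer: 7 1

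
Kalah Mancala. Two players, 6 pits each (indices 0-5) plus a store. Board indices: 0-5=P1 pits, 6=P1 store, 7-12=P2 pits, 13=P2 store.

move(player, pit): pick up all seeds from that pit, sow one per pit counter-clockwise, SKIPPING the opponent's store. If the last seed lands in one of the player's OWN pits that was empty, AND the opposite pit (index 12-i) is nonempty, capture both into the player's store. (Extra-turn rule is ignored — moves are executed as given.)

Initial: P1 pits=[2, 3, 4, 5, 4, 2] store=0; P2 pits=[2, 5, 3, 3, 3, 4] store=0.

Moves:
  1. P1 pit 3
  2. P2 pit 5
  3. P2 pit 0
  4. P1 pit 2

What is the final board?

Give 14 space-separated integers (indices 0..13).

Answer: 3 4 0 1 6 4 2 1 7 4 4 3 0 1

Derivation:
Move 1: P1 pit3 -> P1=[2,3,4,0,5,3](1) P2=[3,6,3,3,3,4](0)
Move 2: P2 pit5 -> P1=[3,4,5,0,5,3](1) P2=[3,6,3,3,3,0](1)
Move 3: P2 pit0 -> P1=[3,4,5,0,5,3](1) P2=[0,7,4,4,3,0](1)
Move 4: P1 pit2 -> P1=[3,4,0,1,6,4](2) P2=[1,7,4,4,3,0](1)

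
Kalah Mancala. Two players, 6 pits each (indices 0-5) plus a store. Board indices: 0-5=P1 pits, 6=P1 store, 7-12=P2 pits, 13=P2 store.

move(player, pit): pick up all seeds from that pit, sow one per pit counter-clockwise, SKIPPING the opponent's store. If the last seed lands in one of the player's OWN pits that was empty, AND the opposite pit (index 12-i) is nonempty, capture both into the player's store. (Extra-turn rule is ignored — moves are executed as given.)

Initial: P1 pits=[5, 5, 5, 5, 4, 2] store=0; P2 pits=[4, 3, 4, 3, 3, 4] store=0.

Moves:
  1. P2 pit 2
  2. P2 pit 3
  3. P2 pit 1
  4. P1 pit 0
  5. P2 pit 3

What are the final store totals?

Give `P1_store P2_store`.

Answer: 1 2

Derivation:
Move 1: P2 pit2 -> P1=[5,5,5,5,4,2](0) P2=[4,3,0,4,4,5](1)
Move 2: P2 pit3 -> P1=[6,5,5,5,4,2](0) P2=[4,3,0,0,5,6](2)
Move 3: P2 pit1 -> P1=[6,5,5,5,4,2](0) P2=[4,0,1,1,6,6](2)
Move 4: P1 pit0 -> P1=[0,6,6,6,5,3](1) P2=[4,0,1,1,6,6](2)
Move 5: P2 pit3 -> P1=[0,6,6,6,5,3](1) P2=[4,0,1,0,7,6](2)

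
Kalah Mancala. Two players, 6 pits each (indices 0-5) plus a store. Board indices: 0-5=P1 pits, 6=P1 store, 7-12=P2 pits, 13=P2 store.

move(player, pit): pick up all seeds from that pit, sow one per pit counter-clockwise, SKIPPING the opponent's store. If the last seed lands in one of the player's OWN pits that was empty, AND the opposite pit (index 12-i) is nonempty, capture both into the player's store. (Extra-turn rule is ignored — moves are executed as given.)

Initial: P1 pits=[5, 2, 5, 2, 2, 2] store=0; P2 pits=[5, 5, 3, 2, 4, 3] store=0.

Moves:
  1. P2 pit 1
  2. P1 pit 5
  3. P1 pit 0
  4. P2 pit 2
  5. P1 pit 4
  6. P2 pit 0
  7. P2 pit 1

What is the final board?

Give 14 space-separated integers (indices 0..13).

Move 1: P2 pit1 -> P1=[5,2,5,2,2,2](0) P2=[5,0,4,3,5,4](1)
Move 2: P1 pit5 -> P1=[5,2,5,2,2,0](1) P2=[6,0,4,3,5,4](1)
Move 3: P1 pit0 -> P1=[0,3,6,3,3,0](8) P2=[0,0,4,3,5,4](1)
Move 4: P2 pit2 -> P1=[0,3,6,3,3,0](8) P2=[0,0,0,4,6,5](2)
Move 5: P1 pit4 -> P1=[0,3,6,3,0,1](9) P2=[1,0,0,4,6,5](2)
Move 6: P2 pit0 -> P1=[0,3,6,3,0,1](9) P2=[0,1,0,4,6,5](2)
Move 7: P2 pit1 -> P1=[0,3,6,0,0,1](9) P2=[0,0,0,4,6,5](6)

Answer: 0 3 6 0 0 1 9 0 0 0 4 6 5 6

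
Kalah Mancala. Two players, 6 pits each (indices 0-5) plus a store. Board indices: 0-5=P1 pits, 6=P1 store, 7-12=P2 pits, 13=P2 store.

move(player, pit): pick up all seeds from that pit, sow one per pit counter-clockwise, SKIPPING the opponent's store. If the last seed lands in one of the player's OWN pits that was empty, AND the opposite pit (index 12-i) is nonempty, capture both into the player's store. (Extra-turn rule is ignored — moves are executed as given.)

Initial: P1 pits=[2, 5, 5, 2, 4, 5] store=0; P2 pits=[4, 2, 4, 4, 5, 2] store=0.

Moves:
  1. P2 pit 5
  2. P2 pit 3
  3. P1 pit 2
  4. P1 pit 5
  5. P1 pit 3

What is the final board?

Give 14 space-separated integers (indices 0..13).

Move 1: P2 pit5 -> P1=[3,5,5,2,4,5](0) P2=[4,2,4,4,5,0](1)
Move 2: P2 pit3 -> P1=[4,5,5,2,4,5](0) P2=[4,2,4,0,6,1](2)
Move 3: P1 pit2 -> P1=[4,5,0,3,5,6](1) P2=[5,2,4,0,6,1](2)
Move 4: P1 pit5 -> P1=[4,5,0,3,5,0](2) P2=[6,3,5,1,7,1](2)
Move 5: P1 pit3 -> P1=[4,5,0,0,6,1](3) P2=[6,3,5,1,7,1](2)

Answer: 4 5 0 0 6 1 3 6 3 5 1 7 1 2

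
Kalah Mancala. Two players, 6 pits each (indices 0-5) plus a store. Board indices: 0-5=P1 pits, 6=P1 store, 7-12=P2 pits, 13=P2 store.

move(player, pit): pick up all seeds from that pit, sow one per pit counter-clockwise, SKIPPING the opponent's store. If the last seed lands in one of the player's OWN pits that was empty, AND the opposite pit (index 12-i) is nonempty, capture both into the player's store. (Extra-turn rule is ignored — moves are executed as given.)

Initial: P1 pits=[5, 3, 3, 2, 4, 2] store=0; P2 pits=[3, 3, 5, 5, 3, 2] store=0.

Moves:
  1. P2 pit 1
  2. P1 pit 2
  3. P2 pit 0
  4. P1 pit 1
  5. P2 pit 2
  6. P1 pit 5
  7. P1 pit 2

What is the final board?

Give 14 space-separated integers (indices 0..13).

Answer: 6 1 0 5 7 0 1 1 2 0 8 5 3 1

Derivation:
Move 1: P2 pit1 -> P1=[5,3,3,2,4,2](0) P2=[3,0,6,6,4,2](0)
Move 2: P1 pit2 -> P1=[5,3,0,3,5,3](0) P2=[3,0,6,6,4,2](0)
Move 3: P2 pit0 -> P1=[5,3,0,3,5,3](0) P2=[0,1,7,7,4,2](0)
Move 4: P1 pit1 -> P1=[5,0,1,4,6,3](0) P2=[0,1,7,7,4,2](0)
Move 5: P2 pit2 -> P1=[6,1,2,4,6,3](0) P2=[0,1,0,8,5,3](1)
Move 6: P1 pit5 -> P1=[6,1,2,4,6,0](1) P2=[1,2,0,8,5,3](1)
Move 7: P1 pit2 -> P1=[6,1,0,5,7,0](1) P2=[1,2,0,8,5,3](1)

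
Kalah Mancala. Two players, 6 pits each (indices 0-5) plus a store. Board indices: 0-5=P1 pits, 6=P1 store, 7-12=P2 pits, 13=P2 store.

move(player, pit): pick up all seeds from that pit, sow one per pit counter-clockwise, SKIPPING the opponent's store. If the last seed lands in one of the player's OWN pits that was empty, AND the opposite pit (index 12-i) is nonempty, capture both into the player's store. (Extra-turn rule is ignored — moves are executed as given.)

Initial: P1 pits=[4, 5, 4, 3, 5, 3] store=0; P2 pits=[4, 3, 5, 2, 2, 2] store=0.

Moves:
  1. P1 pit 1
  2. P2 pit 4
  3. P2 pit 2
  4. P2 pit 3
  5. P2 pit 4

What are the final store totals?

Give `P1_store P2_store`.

Answer: 1 4

Derivation:
Move 1: P1 pit1 -> P1=[4,0,5,4,6,4](1) P2=[4,3,5,2,2,2](0)
Move 2: P2 pit4 -> P1=[4,0,5,4,6,4](1) P2=[4,3,5,2,0,3](1)
Move 3: P2 pit2 -> P1=[5,0,5,4,6,4](1) P2=[4,3,0,3,1,4](2)
Move 4: P2 pit3 -> P1=[5,0,5,4,6,4](1) P2=[4,3,0,0,2,5](3)
Move 5: P2 pit4 -> P1=[5,0,5,4,6,4](1) P2=[4,3,0,0,0,6](4)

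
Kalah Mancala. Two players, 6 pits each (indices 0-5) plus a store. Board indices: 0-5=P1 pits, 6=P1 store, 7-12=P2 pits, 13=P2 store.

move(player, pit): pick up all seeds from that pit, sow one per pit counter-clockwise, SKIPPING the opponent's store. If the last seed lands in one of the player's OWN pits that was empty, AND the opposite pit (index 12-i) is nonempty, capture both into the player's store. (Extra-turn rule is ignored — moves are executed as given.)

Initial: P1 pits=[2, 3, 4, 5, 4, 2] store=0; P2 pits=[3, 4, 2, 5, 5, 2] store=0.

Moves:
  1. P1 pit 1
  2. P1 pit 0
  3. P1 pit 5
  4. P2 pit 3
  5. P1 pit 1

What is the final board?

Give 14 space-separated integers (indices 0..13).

Move 1: P1 pit1 -> P1=[2,0,5,6,5,2](0) P2=[3,4,2,5,5,2](0)
Move 2: P1 pit0 -> P1=[0,1,6,6,5,2](0) P2=[3,4,2,5,5,2](0)
Move 3: P1 pit5 -> P1=[0,1,6,6,5,0](1) P2=[4,4,2,5,5,2](0)
Move 4: P2 pit3 -> P1=[1,2,6,6,5,0](1) P2=[4,4,2,0,6,3](1)
Move 5: P1 pit1 -> P1=[1,0,7,7,5,0](1) P2=[4,4,2,0,6,3](1)

Answer: 1 0 7 7 5 0 1 4 4 2 0 6 3 1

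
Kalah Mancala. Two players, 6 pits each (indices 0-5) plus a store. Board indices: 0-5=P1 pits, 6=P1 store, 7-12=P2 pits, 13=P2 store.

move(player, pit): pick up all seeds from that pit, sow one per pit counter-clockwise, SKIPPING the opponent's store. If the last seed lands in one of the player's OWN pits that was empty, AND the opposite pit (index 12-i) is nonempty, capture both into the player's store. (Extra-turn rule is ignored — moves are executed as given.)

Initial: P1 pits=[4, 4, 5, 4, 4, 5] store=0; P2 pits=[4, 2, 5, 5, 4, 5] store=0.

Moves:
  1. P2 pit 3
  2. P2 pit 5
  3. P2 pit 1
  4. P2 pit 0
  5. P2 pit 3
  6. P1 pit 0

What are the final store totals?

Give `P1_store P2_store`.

Answer: 1 9

Derivation:
Move 1: P2 pit3 -> P1=[5,5,5,4,4,5](0) P2=[4,2,5,0,5,6](1)
Move 2: P2 pit5 -> P1=[6,6,6,5,5,5](0) P2=[4,2,5,0,5,0](2)
Move 3: P2 pit1 -> P1=[6,6,0,5,5,5](0) P2=[4,0,6,0,5,0](9)
Move 4: P2 pit0 -> P1=[6,6,0,5,5,5](0) P2=[0,1,7,1,6,0](9)
Move 5: P2 pit3 -> P1=[6,6,0,5,5,5](0) P2=[0,1,7,0,7,0](9)
Move 6: P1 pit0 -> P1=[0,7,1,6,6,6](1) P2=[0,1,7,0,7,0](9)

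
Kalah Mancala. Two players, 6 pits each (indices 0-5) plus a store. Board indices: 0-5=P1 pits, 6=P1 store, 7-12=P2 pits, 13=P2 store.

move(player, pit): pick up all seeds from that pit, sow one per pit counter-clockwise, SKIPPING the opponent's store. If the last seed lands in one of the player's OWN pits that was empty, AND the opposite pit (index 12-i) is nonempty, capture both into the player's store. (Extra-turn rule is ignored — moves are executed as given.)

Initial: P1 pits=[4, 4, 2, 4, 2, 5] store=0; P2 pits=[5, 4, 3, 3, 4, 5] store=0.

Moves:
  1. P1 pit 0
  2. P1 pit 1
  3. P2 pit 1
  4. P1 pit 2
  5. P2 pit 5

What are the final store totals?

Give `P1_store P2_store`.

Move 1: P1 pit0 -> P1=[0,5,3,5,3,5](0) P2=[5,4,3,3,4,5](0)
Move 2: P1 pit1 -> P1=[0,0,4,6,4,6](1) P2=[5,4,3,3,4,5](0)
Move 3: P2 pit1 -> P1=[0,0,4,6,4,6](1) P2=[5,0,4,4,5,6](0)
Move 4: P1 pit2 -> P1=[0,0,0,7,5,7](2) P2=[5,0,4,4,5,6](0)
Move 5: P2 pit5 -> P1=[1,1,1,8,6,7](2) P2=[5,0,4,4,5,0](1)

Answer: 2 1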